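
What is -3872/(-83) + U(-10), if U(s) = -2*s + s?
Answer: 4702/83 ≈ 56.651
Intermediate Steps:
U(s) = -s
-3872/(-83) + U(-10) = -3872/(-83) - 1*(-10) = -3872*(-1)/83 + 10 = -44*(-88/83) + 10 = 3872/83 + 10 = 4702/83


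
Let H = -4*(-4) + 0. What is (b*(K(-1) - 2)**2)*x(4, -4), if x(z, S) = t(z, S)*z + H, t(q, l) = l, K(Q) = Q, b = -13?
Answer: 0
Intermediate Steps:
H = 16 (H = 16 + 0 = 16)
x(z, S) = 16 + S*z (x(z, S) = S*z + 16 = 16 + S*z)
(b*(K(-1) - 2)**2)*x(4, -4) = (-13*(-1 - 2)**2)*(16 - 4*4) = (-13*(-3)**2)*(16 - 16) = -13*9*0 = -117*0 = 0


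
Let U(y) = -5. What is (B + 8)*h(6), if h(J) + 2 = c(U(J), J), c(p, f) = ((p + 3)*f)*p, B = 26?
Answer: 1972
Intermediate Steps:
c(p, f) = f*p*(3 + p) (c(p, f) = ((3 + p)*f)*p = (f*(3 + p))*p = f*p*(3 + p))
h(J) = -2 + 10*J (h(J) = -2 + J*(-5)*(3 - 5) = -2 + J*(-5)*(-2) = -2 + 10*J)
(B + 8)*h(6) = (26 + 8)*(-2 + 10*6) = 34*(-2 + 60) = 34*58 = 1972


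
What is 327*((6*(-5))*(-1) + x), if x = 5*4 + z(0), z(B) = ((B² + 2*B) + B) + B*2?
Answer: 16350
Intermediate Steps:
z(B) = B² + 5*B (z(B) = (B² + 3*B) + 2*B = B² + 5*B)
x = 20 (x = 5*4 + 0*(5 + 0) = 20 + 0*5 = 20 + 0 = 20)
327*((6*(-5))*(-1) + x) = 327*((6*(-5))*(-1) + 20) = 327*(-30*(-1) + 20) = 327*(30 + 20) = 327*50 = 16350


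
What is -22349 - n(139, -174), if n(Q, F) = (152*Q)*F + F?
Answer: 3654097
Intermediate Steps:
n(Q, F) = F + 152*F*Q (n(Q, F) = 152*F*Q + F = F + 152*F*Q)
-22349 - n(139, -174) = -22349 - (-174)*(1 + 152*139) = -22349 - (-174)*(1 + 21128) = -22349 - (-174)*21129 = -22349 - 1*(-3676446) = -22349 + 3676446 = 3654097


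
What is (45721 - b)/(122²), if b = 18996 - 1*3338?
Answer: 30063/14884 ≈ 2.0198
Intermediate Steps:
b = 15658 (b = 18996 - 3338 = 15658)
(45721 - b)/(122²) = (45721 - 1*15658)/(122²) = (45721 - 15658)/14884 = 30063*(1/14884) = 30063/14884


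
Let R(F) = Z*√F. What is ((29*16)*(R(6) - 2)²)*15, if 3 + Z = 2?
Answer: 69600 + 27840*√6 ≈ 1.3779e+5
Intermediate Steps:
Z = -1 (Z = -3 + 2 = -1)
R(F) = -√F
((29*16)*(R(6) - 2)²)*15 = ((29*16)*(-√6 - 2)²)*15 = (464*(-2 - √6)²)*15 = 6960*(-2 - √6)²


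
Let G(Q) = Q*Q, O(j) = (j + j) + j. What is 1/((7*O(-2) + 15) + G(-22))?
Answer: 1/457 ≈ 0.0021882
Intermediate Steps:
O(j) = 3*j (O(j) = 2*j + j = 3*j)
G(Q) = Q**2
1/((7*O(-2) + 15) + G(-22)) = 1/((7*(3*(-2)) + 15) + (-22)**2) = 1/((7*(-6) + 15) + 484) = 1/((-42 + 15) + 484) = 1/(-27 + 484) = 1/457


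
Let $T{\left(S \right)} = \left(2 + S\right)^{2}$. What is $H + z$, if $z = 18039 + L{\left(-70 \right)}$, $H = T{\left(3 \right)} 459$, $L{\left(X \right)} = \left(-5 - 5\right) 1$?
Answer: $29504$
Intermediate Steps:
$L{\left(X \right)} = -10$ ($L{\left(X \right)} = \left(-10\right) 1 = -10$)
$H = 11475$ ($H = \left(2 + 3\right)^{2} \cdot 459 = 5^{2} \cdot 459 = 25 \cdot 459 = 11475$)
$z = 18029$ ($z = 18039 - 10 = 18029$)
$H + z = 11475 + 18029 = 29504$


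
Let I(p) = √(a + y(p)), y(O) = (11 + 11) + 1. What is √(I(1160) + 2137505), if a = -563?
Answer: √(2137505 + 6*I*√15) ≈ 1462.0 + 0.008*I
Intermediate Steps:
y(O) = 23 (y(O) = 22 + 1 = 23)
I(p) = 6*I*√15 (I(p) = √(-563 + 23) = √(-540) = 6*I*√15)
√(I(1160) + 2137505) = √(6*I*√15 + 2137505) = √(2137505 + 6*I*√15)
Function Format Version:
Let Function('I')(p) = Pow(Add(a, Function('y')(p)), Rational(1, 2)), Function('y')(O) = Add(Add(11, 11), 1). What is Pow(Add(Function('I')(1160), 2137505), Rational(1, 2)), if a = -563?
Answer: Pow(Add(2137505, Mul(6, I, Pow(15, Rational(1, 2)))), Rational(1, 2)) ≈ Add(1462.0, Mul(0.008, I))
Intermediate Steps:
Function('y')(O) = 23 (Function('y')(O) = Add(22, 1) = 23)
Function('I')(p) = Mul(6, I, Pow(15, Rational(1, 2))) (Function('I')(p) = Pow(Add(-563, 23), Rational(1, 2)) = Pow(-540, Rational(1, 2)) = Mul(6, I, Pow(15, Rational(1, 2))))
Pow(Add(Function('I')(1160), 2137505), Rational(1, 2)) = Pow(Add(Mul(6, I, Pow(15, Rational(1, 2))), 2137505), Rational(1, 2)) = Pow(Add(2137505, Mul(6, I, Pow(15, Rational(1, 2)))), Rational(1, 2))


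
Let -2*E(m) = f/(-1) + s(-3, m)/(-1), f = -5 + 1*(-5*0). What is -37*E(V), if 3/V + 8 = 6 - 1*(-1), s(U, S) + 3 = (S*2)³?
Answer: 4144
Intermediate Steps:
s(U, S) = -3 + 8*S³ (s(U, S) = -3 + (S*2)³ = -3 + (2*S)³ = -3 + 8*S³)
V = -3 (V = 3/(-8 + (6 - 1*(-1))) = 3/(-8 + (6 + 1)) = 3/(-8 + 7) = 3/(-1) = 3*(-1) = -3)
f = -5 (f = -5 + 1*0 = -5 + 0 = -5)
E(m) = -4 + 4*m³ (E(m) = -(-5/(-1) + (-3 + 8*m³)/(-1))/2 = -(-5*(-1) + (-3 + 8*m³)*(-1))/2 = -(5 + (3 - 8*m³))/2 = -(8 - 8*m³)/2 = -4 + 4*m³)
-37*E(V) = -37*(-4 + 4*(-3)³) = -37*(-4 + 4*(-27)) = -37*(-4 - 108) = -37*(-112) = 4144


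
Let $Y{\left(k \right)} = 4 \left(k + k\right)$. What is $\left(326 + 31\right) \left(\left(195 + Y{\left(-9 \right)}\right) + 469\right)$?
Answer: $211344$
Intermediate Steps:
$Y{\left(k \right)} = 8 k$ ($Y{\left(k \right)} = 4 \cdot 2 k = 8 k$)
$\left(326 + 31\right) \left(\left(195 + Y{\left(-9 \right)}\right) + 469\right) = \left(326 + 31\right) \left(\left(195 + 8 \left(-9\right)\right) + 469\right) = 357 \left(\left(195 - 72\right) + 469\right) = 357 \left(123 + 469\right) = 357 \cdot 592 = 211344$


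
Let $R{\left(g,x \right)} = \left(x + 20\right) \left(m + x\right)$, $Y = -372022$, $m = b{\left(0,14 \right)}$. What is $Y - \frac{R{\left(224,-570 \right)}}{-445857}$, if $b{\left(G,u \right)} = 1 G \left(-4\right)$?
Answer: $- \frac{55289433118}{148619} \approx -3.7202 \cdot 10^{5}$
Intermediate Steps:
$b{\left(G,u \right)} = - 4 G$ ($b{\left(G,u \right)} = G \left(-4\right) = - 4 G$)
$m = 0$ ($m = \left(-4\right) 0 = 0$)
$R{\left(g,x \right)} = x \left(20 + x\right)$ ($R{\left(g,x \right)} = \left(x + 20\right) \left(0 + x\right) = \left(20 + x\right) x = x \left(20 + x\right)$)
$Y - \frac{R{\left(224,-570 \right)}}{-445857} = -372022 - \frac{\left(-570\right) \left(20 - 570\right)}{-445857} = -372022 - \left(-570\right) \left(-550\right) \left(- \frac{1}{445857}\right) = -372022 - 313500 \left(- \frac{1}{445857}\right) = -372022 - - \frac{104500}{148619} = -372022 + \frac{104500}{148619} = - \frac{55289433118}{148619}$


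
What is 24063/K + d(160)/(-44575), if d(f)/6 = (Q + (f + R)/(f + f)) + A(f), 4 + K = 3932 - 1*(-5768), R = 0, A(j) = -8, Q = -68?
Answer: 359000171/144066400 ≈ 2.4919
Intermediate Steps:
K = 9696 (K = -4 + (3932 - 1*(-5768)) = -4 + (3932 + 5768) = -4 + 9700 = 9696)
d(f) = -453 (d(f) = 6*((-68 + (f + 0)/(f + f)) - 8) = 6*((-68 + f/((2*f))) - 8) = 6*((-68 + f*(1/(2*f))) - 8) = 6*((-68 + ½) - 8) = 6*(-135/2 - 8) = 6*(-151/2) = -453)
24063/K + d(160)/(-44575) = 24063/9696 - 453/(-44575) = 24063*(1/9696) - 453*(-1/44575) = 8021/3232 + 453/44575 = 359000171/144066400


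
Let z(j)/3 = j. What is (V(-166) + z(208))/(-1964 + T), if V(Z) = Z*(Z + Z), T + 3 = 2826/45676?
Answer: -1272898768/44920933 ≈ -28.336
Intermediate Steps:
z(j) = 3*j
T = -67101/22838 (T = -3 + 2826/45676 = -3 + 2826*(1/45676) = -3 + 1413/22838 = -67101/22838 ≈ -2.9381)
V(Z) = 2*Z**2 (V(Z) = Z*(2*Z) = 2*Z**2)
(V(-166) + z(208))/(-1964 + T) = (2*(-166)**2 + 3*208)/(-1964 - 67101/22838) = (2*27556 + 624)/(-44920933/22838) = (55112 + 624)*(-22838/44920933) = 55736*(-22838/44920933) = -1272898768/44920933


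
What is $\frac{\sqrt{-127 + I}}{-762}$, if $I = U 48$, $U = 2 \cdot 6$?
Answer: $- \frac{\sqrt{449}}{762} \approx -0.027808$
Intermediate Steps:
$U = 12$
$I = 576$ ($I = 12 \cdot 48 = 576$)
$\frac{\sqrt{-127 + I}}{-762} = \frac{\sqrt{-127 + 576}}{-762} = \sqrt{449} \left(- \frac{1}{762}\right) = - \frac{\sqrt{449}}{762}$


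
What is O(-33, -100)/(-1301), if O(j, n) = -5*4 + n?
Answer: 120/1301 ≈ 0.092237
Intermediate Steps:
O(j, n) = -20 + n
O(-33, -100)/(-1301) = (-20 - 100)/(-1301) = -120*(-1/1301) = 120/1301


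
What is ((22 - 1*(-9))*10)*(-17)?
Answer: -5270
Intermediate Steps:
((22 - 1*(-9))*10)*(-17) = ((22 + 9)*10)*(-17) = (31*10)*(-17) = 310*(-17) = -5270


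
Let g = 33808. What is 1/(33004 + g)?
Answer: 1/66812 ≈ 1.4967e-5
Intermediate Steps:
1/(33004 + g) = 1/(33004 + 33808) = 1/66812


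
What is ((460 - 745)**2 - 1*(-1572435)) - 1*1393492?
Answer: 260168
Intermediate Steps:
((460 - 745)**2 - 1*(-1572435)) - 1*1393492 = ((-285)**2 + 1572435) - 1393492 = (81225 + 1572435) - 1393492 = 1653660 - 1393492 = 260168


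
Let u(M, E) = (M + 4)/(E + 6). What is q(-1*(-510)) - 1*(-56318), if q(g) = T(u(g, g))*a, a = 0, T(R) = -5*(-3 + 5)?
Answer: 56318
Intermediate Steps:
u(M, E) = (4 + M)/(6 + E)
T(R) = -10 (T(R) = -5*2 = -10)
q(g) = 0 (q(g) = -10*0 = 0)
q(-1*(-510)) - 1*(-56318) = 0 - 1*(-56318) = 0 + 56318 = 56318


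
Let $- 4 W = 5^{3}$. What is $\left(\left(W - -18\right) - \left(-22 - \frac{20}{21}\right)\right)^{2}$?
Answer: $\frac{664225}{7056} \approx 94.136$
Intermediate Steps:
$W = - \frac{125}{4}$ ($W = - \frac{5^{3}}{4} = \left(- \frac{1}{4}\right) 125 = - \frac{125}{4} \approx -31.25$)
$\left(\left(W - -18\right) - \left(-22 - \frac{20}{21}\right)\right)^{2} = \left(\left(- \frac{125}{4} - -18\right) - \left(-22 - \frac{20}{21}\right)\right)^{2} = \left(\left(- \frac{125}{4} + 18\right) - - \frac{482}{21}\right)^{2} = \left(- \frac{53}{4} + \left(\frac{20}{21} + 22\right)\right)^{2} = \left(- \frac{53}{4} + \frac{482}{21}\right)^{2} = \left(\frac{815}{84}\right)^{2} = \frac{664225}{7056}$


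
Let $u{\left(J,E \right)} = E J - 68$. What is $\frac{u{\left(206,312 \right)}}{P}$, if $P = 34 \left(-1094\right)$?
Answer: $- \frac{16051}{9299} \approx -1.7261$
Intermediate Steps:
$u{\left(J,E \right)} = -68 + E J$
$P = -37196$
$\frac{u{\left(206,312 \right)}}{P} = \frac{-68 + 312 \cdot 206}{-37196} = \left(-68 + 64272\right) \left(- \frac{1}{37196}\right) = 64204 \left(- \frac{1}{37196}\right) = - \frac{16051}{9299}$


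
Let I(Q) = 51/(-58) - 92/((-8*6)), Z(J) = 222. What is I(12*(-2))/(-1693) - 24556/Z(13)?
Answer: -2411265221/21799068 ≈ -110.61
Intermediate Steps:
I(Q) = 361/348 (I(Q) = 51*(-1/58) - 92/(-48) = -51/58 - 92*(-1/48) = -51/58 + 23/12 = 361/348)
I(12*(-2))/(-1693) - 24556/Z(13) = (361/348)/(-1693) - 24556/222 = (361/348)*(-1/1693) - 24556*1/222 = -361/589164 - 12278/111 = -2411265221/21799068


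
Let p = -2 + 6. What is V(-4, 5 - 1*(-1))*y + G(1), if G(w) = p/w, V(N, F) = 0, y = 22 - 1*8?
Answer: 4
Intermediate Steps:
p = 4
y = 14 (y = 22 - 8 = 14)
G(w) = 4/w
V(-4, 5 - 1*(-1))*y + G(1) = 0*14 + 4/1 = 0 + 4*1 = 0 + 4 = 4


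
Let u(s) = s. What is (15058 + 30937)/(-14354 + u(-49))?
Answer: -45995/14403 ≈ -3.1934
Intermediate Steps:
(15058 + 30937)/(-14354 + u(-49)) = (15058 + 30937)/(-14354 - 49) = 45995/(-14403) = 45995*(-1/14403) = -45995/14403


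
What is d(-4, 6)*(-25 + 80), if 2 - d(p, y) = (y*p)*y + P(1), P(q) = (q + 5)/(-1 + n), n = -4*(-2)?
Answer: 55880/7 ≈ 7982.9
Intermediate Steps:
n = 8
P(q) = 5/7 + q/7 (P(q) = (q + 5)/(-1 + 8) = (5 + q)/7 = (5 + q)*(⅐) = 5/7 + q/7)
d(p, y) = 8/7 - p*y² (d(p, y) = 2 - ((y*p)*y + (5/7 + (⅐)*1)) = 2 - ((p*y)*y + (5/7 + ⅐)) = 2 - (p*y² + 6/7) = 2 - (6/7 + p*y²) = 2 + (-6/7 - p*y²) = 8/7 - p*y²)
d(-4, 6)*(-25 + 80) = (8/7 - 1*(-4)*6²)*(-25 + 80) = (8/7 - 1*(-4)*36)*55 = (8/7 + 144)*55 = (1016/7)*55 = 55880/7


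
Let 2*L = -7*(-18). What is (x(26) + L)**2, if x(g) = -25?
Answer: 1444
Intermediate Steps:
L = 63 (L = (-7*(-18))/2 = (1/2)*126 = 63)
(x(26) + L)**2 = (-25 + 63)**2 = 38**2 = 1444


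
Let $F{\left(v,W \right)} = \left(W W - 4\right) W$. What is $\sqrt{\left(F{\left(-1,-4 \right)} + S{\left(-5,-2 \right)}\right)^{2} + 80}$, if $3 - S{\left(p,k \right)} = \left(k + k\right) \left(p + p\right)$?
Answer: $\sqrt{7305} \approx 85.469$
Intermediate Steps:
$S{\left(p,k \right)} = 3 - 4 k p$ ($S{\left(p,k \right)} = 3 - \left(k + k\right) \left(p + p\right) = 3 - 2 k 2 p = 3 - 4 k p$)
$F{\left(v,W \right)} = W \left(-4 + W^{2}\right)$ ($F{\left(v,W \right)} = \left(W^{2} - 4\right) W = \left(-4 + W^{2}\right) W = W \left(-4 + W^{2}\right)$)
$\sqrt{\left(F{\left(-1,-4 \right)} + S{\left(-5,-2 \right)}\right)^{2} + 80} = \sqrt{\left(- 4 \left(-4 + \left(-4\right)^{2}\right) + \left(3 - \left(-8\right) \left(-5\right)\right)\right)^{2} + 80} = \sqrt{\left(- 4 \left(-4 + 16\right) + \left(3 - 40\right)\right)^{2} + 80} = \sqrt{\left(\left(-4\right) 12 - 37\right)^{2} + 80} = \sqrt{\left(-48 - 37\right)^{2} + 80} = \sqrt{\left(-85\right)^{2} + 80} = \sqrt{7225 + 80} = \sqrt{7305}$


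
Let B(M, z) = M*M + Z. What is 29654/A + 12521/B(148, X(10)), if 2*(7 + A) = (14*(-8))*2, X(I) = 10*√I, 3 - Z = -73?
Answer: -13271529/53380 ≈ -248.62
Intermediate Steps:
Z = 76 (Z = 3 - 1*(-73) = 3 + 73 = 76)
B(M, z) = 76 + M² (B(M, z) = M*M + 76 = M² + 76 = 76 + M²)
A = -119 (A = -7 + ((14*(-8))*2)/2 = -7 + (-112*2)/2 = -7 + (½)*(-224) = -7 - 112 = -119)
29654/A + 12521/B(148, X(10)) = 29654/(-119) + 12521/(76 + 148²) = 29654*(-1/119) + 12521/(76 + 21904) = -29654/119 + 12521/21980 = -13271529/53380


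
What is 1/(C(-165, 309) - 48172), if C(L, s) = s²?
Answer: 1/47309 ≈ 2.1138e-5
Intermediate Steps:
1/(C(-165, 309) - 48172) = 1/(309² - 48172) = 1/(95481 - 48172) = 1/47309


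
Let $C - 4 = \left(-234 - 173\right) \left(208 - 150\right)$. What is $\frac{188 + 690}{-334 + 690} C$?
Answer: $- \frac{5180639}{89} \approx -58209.0$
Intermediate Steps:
$C = -23602$ ($C = 4 + \left(-234 - 173\right) \left(208 - 150\right) = 4 - 23606 = -23602$)
$\frac{188 + 690}{-334 + 690} C = \frac{188 + 690}{-334 + 690} \left(-23602\right) = \frac{878}{356} \left(-23602\right) = 878 \cdot \frac{1}{356} \left(-23602\right) = \frac{439}{178} \left(-23602\right) = - \frac{5180639}{89}$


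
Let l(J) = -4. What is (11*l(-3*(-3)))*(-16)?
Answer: 704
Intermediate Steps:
(11*l(-3*(-3)))*(-16) = (11*(-4))*(-16) = -44*(-16) = 704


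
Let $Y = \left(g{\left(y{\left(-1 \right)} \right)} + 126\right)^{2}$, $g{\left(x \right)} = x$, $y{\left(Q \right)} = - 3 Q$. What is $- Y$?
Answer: $-16641$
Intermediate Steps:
$Y = 16641$ ($Y = \left(\left(-3\right) \left(-1\right) + 126\right)^{2} = \left(3 + 126\right)^{2} = 129^{2} = 16641$)
$- Y = \left(-1\right) 16641 = -16641$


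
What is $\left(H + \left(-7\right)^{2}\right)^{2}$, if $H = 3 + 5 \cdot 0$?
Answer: $2704$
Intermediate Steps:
$H = 3$ ($H = 3 + 0 = 3$)
$\left(H + \left(-7\right)^{2}\right)^{2} = \left(3 + \left(-7\right)^{2}\right)^{2} = \left(3 + 49\right)^{2} = 52^{2} = 2704$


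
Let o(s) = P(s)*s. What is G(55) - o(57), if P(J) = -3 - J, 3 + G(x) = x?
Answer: 3472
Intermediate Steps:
G(x) = -3 + x
o(s) = s*(-3 - s) (o(s) = (-3 - s)*s = s*(-3 - s))
G(55) - o(57) = (-3 + 55) - (-1)*57*(3 + 57) = 52 - (-1)*57*60 = 52 - 1*(-3420) = 52 + 3420 = 3472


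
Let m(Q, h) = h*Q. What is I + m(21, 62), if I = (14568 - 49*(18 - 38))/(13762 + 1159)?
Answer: 19442690/14921 ≈ 1303.0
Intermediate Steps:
m(Q, h) = Q*h
I = 15548/14921 (I = (14568 - 49*(-20))/14921 = (14568 + 980)*(1/14921) = 15548*(1/14921) = 15548/14921 ≈ 1.0420)
I + m(21, 62) = 15548/14921 + 21*62 = 15548/14921 + 1302 = 19442690/14921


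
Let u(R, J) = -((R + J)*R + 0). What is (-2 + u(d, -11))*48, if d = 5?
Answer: 1344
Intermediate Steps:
u(R, J) = -R*(J + R) (u(R, J) = -((J + R)*R + 0) = -(R*(J + R) + 0) = -R*(J + R))
(-2 + u(d, -11))*48 = (-2 - 1*5*(-11 + 5))*48 = (-2 - 1*5*(-6))*48 = (-2 + 30)*48 = 28*48 = 1344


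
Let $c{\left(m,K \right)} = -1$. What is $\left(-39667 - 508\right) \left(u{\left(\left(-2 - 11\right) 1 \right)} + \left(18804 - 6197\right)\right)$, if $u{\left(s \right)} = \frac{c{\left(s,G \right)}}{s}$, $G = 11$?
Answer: $- \frac{6584361100}{13} \approx -5.0649 \cdot 10^{8}$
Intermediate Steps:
$u{\left(s \right)} = - \frac{1}{s}$
$\left(-39667 - 508\right) \left(u{\left(\left(-2 - 11\right) 1 \right)} + \left(18804 - 6197\right)\right) = \left(-39667 - 508\right) \left(- \frac{1}{\left(-2 - 11\right) 1} + \left(18804 - 6197\right)\right) = - 40175 \left(- \frac{1}{\left(-2 - 11\right) 1} + 12607\right) = - 40175 \left(- \frac{1}{\left(-13\right) 1} + 12607\right) = - 40175 \left(- \frac{1}{-13} + 12607\right) = - 40175 \left(\left(-1\right) \left(- \frac{1}{13}\right) + 12607\right) = - 40175 \left(\frac{1}{13} + 12607\right) = \left(-40175\right) \frac{163892}{13} = - \frac{6584361100}{13}$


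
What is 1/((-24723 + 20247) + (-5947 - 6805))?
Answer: -1/17228 ≈ -5.8045e-5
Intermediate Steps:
1/((-24723 + 20247) + (-5947 - 6805)) = 1/(-4476 - 12752) = 1/(-17228) = -1/17228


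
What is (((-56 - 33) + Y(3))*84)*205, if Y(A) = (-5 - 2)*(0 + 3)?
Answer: -1894200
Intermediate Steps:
Y(A) = -21 (Y(A) = -7*3 = -21)
(((-56 - 33) + Y(3))*84)*205 = (((-56 - 33) - 21)*84)*205 = ((-89 - 21)*84)*205 = -110*84*205 = -9240*205 = -1894200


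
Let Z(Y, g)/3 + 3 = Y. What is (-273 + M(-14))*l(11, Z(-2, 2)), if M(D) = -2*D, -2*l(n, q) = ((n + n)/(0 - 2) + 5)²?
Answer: 4410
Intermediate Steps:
Z(Y, g) = -9 + 3*Y
l(n, q) = -(5 - n)²/2 (l(n, q) = -((n + n)/(0 - 2) + 5)²/2 = -((2*n)/(-2) + 5)²/2 = -((2*n)*(-½) + 5)²/2 = -(-n + 5)²/2 = -(5 - n)²/2)
(-273 + M(-14))*l(11, Z(-2, 2)) = (-273 - 2*(-14))*(-(-5 + 11)²/2) = (-273 + 28)*(-½*6²) = -(-245)*36/2 = -245*(-18) = 4410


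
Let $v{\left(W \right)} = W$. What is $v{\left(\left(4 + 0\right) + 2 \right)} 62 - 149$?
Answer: $223$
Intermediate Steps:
$v{\left(\left(4 + 0\right) + 2 \right)} 62 - 149 = \left(\left(4 + 0\right) + 2\right) 62 - 149 = \left(4 + 2\right) 62 - 149 = 6 \cdot 62 - 149 = 372 - 149 = 223$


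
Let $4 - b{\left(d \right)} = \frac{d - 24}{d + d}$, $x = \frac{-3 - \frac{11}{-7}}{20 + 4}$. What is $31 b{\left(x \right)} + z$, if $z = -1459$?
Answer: $- \frac{76001}{10} \approx -7600.1$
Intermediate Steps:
$x = - \frac{5}{84}$ ($x = \frac{-3 - - \frac{11}{7}}{24} = \left(-3 + \frac{11}{7}\right) \frac{1}{24} = \left(- \frac{10}{7}\right) \frac{1}{24} = - \frac{5}{84} \approx -0.059524$)
$b{\left(d \right)} = 4 - \frac{-24 + d}{2 d}$ ($b{\left(d \right)} = 4 - \frac{d - 24}{d + d} = 4 - \frac{-24 + d}{2 d}$)
$31 b{\left(x \right)} + z = 31 \left(\frac{7}{2} + \frac{12}{- \frac{5}{84}}\right) - 1459 = 31 \left(\frac{7}{2} + 12 \left(- \frac{84}{5}\right)\right) - 1459 = 31 \left(\frac{7}{2} - \frac{1008}{5}\right) - 1459 = 31 \left(- \frac{1981}{10}\right) - 1459 = - \frac{61411}{10} - 1459 = - \frac{76001}{10}$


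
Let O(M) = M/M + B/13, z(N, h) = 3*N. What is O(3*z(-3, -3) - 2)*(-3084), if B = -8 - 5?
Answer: 0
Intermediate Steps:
B = -13
O(M) = 0 (O(M) = M/M - 13/13 = 1 - 13*1/13 = 1 - 1 = 0)
O(3*z(-3, -3) - 2)*(-3084) = 0*(-3084) = 0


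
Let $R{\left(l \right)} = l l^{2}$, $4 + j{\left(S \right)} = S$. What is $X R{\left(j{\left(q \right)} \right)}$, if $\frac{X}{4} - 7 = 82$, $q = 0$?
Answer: $-22784$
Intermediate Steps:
$j{\left(S \right)} = -4 + S$
$R{\left(l \right)} = l^{3}$
$X = 356$ ($X = 28 + 4 \cdot 82 = 28 + 328 = 356$)
$X R{\left(j{\left(q \right)} \right)} = 356 \left(-4 + 0\right)^{3} = 356 \left(-4\right)^{3} = 356 \left(-64\right) = -22784$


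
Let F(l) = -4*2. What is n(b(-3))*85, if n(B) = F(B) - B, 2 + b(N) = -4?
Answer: -170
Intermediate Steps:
F(l) = -8
b(N) = -6 (b(N) = -2 - 4 = -6)
n(B) = -8 - B
n(b(-3))*85 = (-8 - 1*(-6))*85 = (-8 + 6)*85 = -2*85 = -170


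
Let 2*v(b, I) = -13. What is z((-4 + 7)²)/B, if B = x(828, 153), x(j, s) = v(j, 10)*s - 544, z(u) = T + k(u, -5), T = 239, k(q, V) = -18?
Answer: -26/181 ≈ -0.14365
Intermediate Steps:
v(b, I) = -13/2 (v(b, I) = (½)*(-13) = -13/2)
z(u) = 221 (z(u) = 239 - 18 = 221)
x(j, s) = -544 - 13*s/2 (x(j, s) = -13*s/2 - 544 = -544 - 13*s/2)
B = -3077/2 (B = -544 - 13/2*153 = -544 - 1989/2 = -3077/2 ≈ -1538.5)
z((-4 + 7)²)/B = 221/(-3077/2) = 221*(-2/3077) = -26/181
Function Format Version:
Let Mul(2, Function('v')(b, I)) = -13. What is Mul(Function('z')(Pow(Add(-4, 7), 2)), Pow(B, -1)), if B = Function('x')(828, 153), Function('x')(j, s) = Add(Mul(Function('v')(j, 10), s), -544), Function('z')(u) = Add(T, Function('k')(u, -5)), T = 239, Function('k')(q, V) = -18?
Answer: Rational(-26, 181) ≈ -0.14365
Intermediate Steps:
Function('v')(b, I) = Rational(-13, 2) (Function('v')(b, I) = Mul(Rational(1, 2), -13) = Rational(-13, 2))
Function('z')(u) = 221 (Function('z')(u) = Add(239, -18) = 221)
Function('x')(j, s) = Add(-544, Mul(Rational(-13, 2), s)) (Function('x')(j, s) = Add(Mul(Rational(-13, 2), s), -544) = Add(-544, Mul(Rational(-13, 2), s)))
B = Rational(-3077, 2) (B = Add(-544, Mul(Rational(-13, 2), 153)) = Add(-544, Rational(-1989, 2)) = Rational(-3077, 2) ≈ -1538.5)
Mul(Function('z')(Pow(Add(-4, 7), 2)), Pow(B, -1)) = Mul(221, Pow(Rational(-3077, 2), -1)) = Mul(221, Rational(-2, 3077)) = Rational(-26, 181)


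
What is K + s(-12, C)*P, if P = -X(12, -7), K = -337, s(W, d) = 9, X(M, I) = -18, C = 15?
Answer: -175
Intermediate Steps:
P = 18 (P = -1*(-18) = 18)
K + s(-12, C)*P = -337 + 9*18 = -337 + 162 = -175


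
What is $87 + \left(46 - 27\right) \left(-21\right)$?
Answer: $-312$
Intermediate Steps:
$87 + \left(46 - 27\right) \left(-21\right) = 87 + 19 \left(-21\right) = 87 - 399 = -312$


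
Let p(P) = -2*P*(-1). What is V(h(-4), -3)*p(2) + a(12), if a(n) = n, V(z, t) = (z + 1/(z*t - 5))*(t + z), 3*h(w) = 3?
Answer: 5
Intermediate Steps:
p(P) = 2*P
h(w) = 1 (h(w) = (⅓)*3 = 1)
V(z, t) = (t + z)*(z + 1/(-5 + t*z)) (V(z, t) = (z + 1/(t*z - 5))*(t + z) = (z + 1/(-5 + t*z))*(t + z) = (t + z)*(z + 1/(-5 + t*z)))
V(h(-4), -3)*p(2) + a(12) = ((-3 + 1 - 5*1² - 3*1³ + (-3)²*1² - 5*(-3)*1)/(-5 - 3*1))*(2*2) + 12 = ((-3 + 1 - 5*1 - 3*1 + 9*1 + 15)/(-5 - 3))*4 + 12 = ((-3 + 1 - 5 - 3 + 9 + 15)/(-8))*4 + 12 = -⅛*14*4 + 12 = -7/4*4 + 12 = -7 + 12 = 5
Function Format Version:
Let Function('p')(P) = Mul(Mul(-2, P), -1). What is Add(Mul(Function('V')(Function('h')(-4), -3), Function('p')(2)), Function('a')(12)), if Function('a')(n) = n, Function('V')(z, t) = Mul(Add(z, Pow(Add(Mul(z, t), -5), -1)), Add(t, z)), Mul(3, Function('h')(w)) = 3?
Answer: 5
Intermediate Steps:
Function('p')(P) = Mul(2, P)
Function('h')(w) = 1 (Function('h')(w) = Mul(Rational(1, 3), 3) = 1)
Function('V')(z, t) = Mul(Add(t, z), Add(z, Pow(Add(-5, Mul(t, z)), -1))) (Function('V')(z, t) = Mul(Add(z, Pow(Add(Mul(t, z), -5), -1)), Add(t, z)) = Mul(Add(z, Pow(Add(-5, Mul(t, z)), -1)), Add(t, z)) = Mul(Add(t, z), Add(z, Pow(Add(-5, Mul(t, z)), -1))))
Add(Mul(Function('V')(Function('h')(-4), -3), Function('p')(2)), Function('a')(12)) = Add(Mul(Mul(Pow(Add(-5, Mul(-3, 1)), -1), Add(-3, 1, Mul(-5, Pow(1, 2)), Mul(-3, Pow(1, 3)), Mul(Pow(-3, 2), Pow(1, 2)), Mul(-5, -3, 1))), Mul(2, 2)), 12) = Add(Mul(Mul(Pow(Add(-5, -3), -1), Add(-3, 1, Mul(-5, 1), Mul(-3, 1), Mul(9, 1), 15)), 4), 12) = Add(Mul(Mul(Pow(-8, -1), Add(-3, 1, -5, -3, 9, 15)), 4), 12) = Add(Mul(Mul(Rational(-1, 8), 14), 4), 12) = Add(Mul(Rational(-7, 4), 4), 12) = Add(-7, 12) = 5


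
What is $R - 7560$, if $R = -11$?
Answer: $-7571$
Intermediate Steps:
$R - 7560 = -11 - 7560 = -7571$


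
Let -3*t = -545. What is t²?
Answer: 297025/9 ≈ 33003.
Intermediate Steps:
t = 545/3 (t = -⅓*(-545) = 545/3 ≈ 181.67)
t² = (545/3)² = 297025/9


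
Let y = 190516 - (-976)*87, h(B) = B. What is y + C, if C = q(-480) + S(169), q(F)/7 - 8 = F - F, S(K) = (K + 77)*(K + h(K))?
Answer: 358632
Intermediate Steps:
y = 275428 (y = 190516 - 1*(-84912) = 190516 + 84912 = 275428)
S(K) = 2*K*(77 + K) (S(K) = (K + 77)*(K + K) = (77 + K)*(2*K) = 2*K*(77 + K))
q(F) = 56 (q(F) = 56 + 7*(F - F) = 56 + 7*0 = 56 + 0 = 56)
C = 83204 (C = 56 + 2*169*(77 + 169) = 56 + 2*169*246 = 56 + 83148 = 83204)
y + C = 275428 + 83204 = 358632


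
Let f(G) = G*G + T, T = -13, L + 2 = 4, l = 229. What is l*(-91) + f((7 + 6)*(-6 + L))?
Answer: -18148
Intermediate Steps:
L = 2 (L = -2 + 4 = 2)
f(G) = -13 + G**2 (f(G) = G*G - 13 = G**2 - 13 = -13 + G**2)
l*(-91) + f((7 + 6)*(-6 + L)) = 229*(-91) + (-13 + ((7 + 6)*(-6 + 2))**2) = -20839 + (-13 + (13*(-4))**2) = -20839 + (-13 + (-52)**2) = -20839 + (-13 + 2704) = -20839 + 2691 = -18148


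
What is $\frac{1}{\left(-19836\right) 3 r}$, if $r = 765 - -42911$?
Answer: $- \frac{1}{2599071408} \approx -3.8475 \cdot 10^{-10}$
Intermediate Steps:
$r = 43676$ ($r = 765 + 42911 = 43676$)
$\frac{1}{\left(-19836\right) 3 r} = \frac{1}{\left(-19836\right) 3 \cdot 43676} = \frac{1}{-59508} \cdot \frac{1}{43676} = \left(- \frac{1}{59508}\right) \frac{1}{43676} = - \frac{1}{2599071408}$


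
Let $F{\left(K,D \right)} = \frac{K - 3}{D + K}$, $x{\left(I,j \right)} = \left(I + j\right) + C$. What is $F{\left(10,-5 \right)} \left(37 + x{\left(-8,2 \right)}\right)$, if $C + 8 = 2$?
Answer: $35$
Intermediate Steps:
$C = -6$ ($C = -8 + 2 = -6$)
$x{\left(I,j \right)} = -6 + I + j$ ($x{\left(I,j \right)} = \left(I + j\right) - 6 = -6 + I + j$)
$F{\left(K,D \right)} = \frac{-3 + K}{D + K}$
$F{\left(10,-5 \right)} \left(37 + x{\left(-8,2 \right)}\right) = \frac{-3 + 10}{-5 + 10} \left(37 - 12\right) = \frac{1}{5} \cdot 7 \left(37 - 12\right) = \frac{1}{5} \cdot 7 \cdot 25 = \frac{7}{5} \cdot 25 = 35$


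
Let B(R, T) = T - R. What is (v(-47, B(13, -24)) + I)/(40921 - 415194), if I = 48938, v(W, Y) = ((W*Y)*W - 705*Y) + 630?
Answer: 6080/374273 ≈ 0.016245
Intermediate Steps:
v(W, Y) = 630 - 705*Y + Y*W**2 (v(W, Y) = (Y*W**2 - 705*Y) + 630 = (-705*Y + Y*W**2) + 630 = 630 - 705*Y + Y*W**2)
(v(-47, B(13, -24)) + I)/(40921 - 415194) = ((630 - 705*(-24 - 1*13) + (-24 - 1*13)*(-47)**2) + 48938)/(40921 - 415194) = ((630 - 705*(-24 - 13) + (-24 - 13)*2209) + 48938)/(-374273) = ((630 - 705*(-37) - 37*2209) + 48938)*(-1/374273) = ((630 + 26085 - 81733) + 48938)*(-1/374273) = (-55018 + 48938)*(-1/374273) = -6080*(-1/374273) = 6080/374273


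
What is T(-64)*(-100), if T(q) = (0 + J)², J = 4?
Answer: -1600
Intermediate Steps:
T(q) = 16 (T(q) = (0 + 4)² = 4² = 16)
T(-64)*(-100) = 16*(-100) = -1600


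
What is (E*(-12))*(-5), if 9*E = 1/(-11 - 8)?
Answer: -20/57 ≈ -0.35088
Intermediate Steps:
E = -1/171 (E = 1/(9*(-11 - 8)) = (1/9)/(-19) = (1/9)*(-1/19) = -1/171 ≈ -0.0058480)
(E*(-12))*(-5) = -1/171*(-12)*(-5) = (4/57)*(-5) = -20/57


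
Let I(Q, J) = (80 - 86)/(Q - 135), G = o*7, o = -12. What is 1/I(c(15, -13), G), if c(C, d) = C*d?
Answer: 55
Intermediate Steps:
G = -84 (G = -12*7 = -84)
I(Q, J) = -6/(-135 + Q)
1/I(c(15, -13), G) = 1/(-6/(-135 + 15*(-13))) = 1/(-6/(-135 - 195)) = 1/(-6/(-330)) = 1/(-6*(-1/330)) = 1/(1/55) = 55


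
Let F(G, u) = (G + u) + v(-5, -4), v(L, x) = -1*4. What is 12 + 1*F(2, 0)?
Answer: 10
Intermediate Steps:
v(L, x) = -4
F(G, u) = -4 + G + u (F(G, u) = (G + u) - 4 = -4 + G + u)
12 + 1*F(2, 0) = 12 + 1*(-4 + 2 + 0) = 12 + 1*(-2) = 12 - 2 = 10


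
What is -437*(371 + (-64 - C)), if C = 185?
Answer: -53314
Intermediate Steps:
-437*(371 + (-64 - C)) = -437*(371 + (-64 - 1*185)) = -437*(371 + (-64 - 185)) = -437*(371 - 249) = -437*122 = -53314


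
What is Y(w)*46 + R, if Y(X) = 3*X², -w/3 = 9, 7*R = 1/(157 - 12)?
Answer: 102111031/1015 ≈ 1.0060e+5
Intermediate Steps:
R = 1/1015 (R = 1/(7*(157 - 12)) = (⅐)/145 = (⅐)*(1/145) = 1/1015 ≈ 0.00098522)
w = -27 (w = -3*9 = -27)
Y(w)*46 + R = (3*(-27)²)*46 + 1/1015 = (3*729)*46 + 1/1015 = 2187*46 + 1/1015 = 100602 + 1/1015 = 102111031/1015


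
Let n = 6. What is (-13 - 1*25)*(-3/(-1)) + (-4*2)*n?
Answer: -162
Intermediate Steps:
(-13 - 1*25)*(-3/(-1)) + (-4*2)*n = (-13 - 1*25)*(-3/(-1)) - 4*2*6 = (-13 - 25)*(-3*(-1)) - 8*6 = -38*3 - 48 = -114 - 48 = -162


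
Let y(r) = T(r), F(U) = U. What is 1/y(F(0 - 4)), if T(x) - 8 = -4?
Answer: 1/4 ≈ 0.25000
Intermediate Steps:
T(x) = 4 (T(x) = 8 - 4 = 4)
y(r) = 4
1/y(F(0 - 4)) = 1/4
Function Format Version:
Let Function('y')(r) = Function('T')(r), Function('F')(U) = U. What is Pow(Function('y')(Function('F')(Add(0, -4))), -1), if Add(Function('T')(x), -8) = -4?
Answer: Rational(1, 4) ≈ 0.25000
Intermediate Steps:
Function('T')(x) = 4 (Function('T')(x) = Add(8, -4) = 4)
Function('y')(r) = 4
Pow(Function('y')(Function('F')(Add(0, -4))), -1) = Pow(4, -1) = Rational(1, 4)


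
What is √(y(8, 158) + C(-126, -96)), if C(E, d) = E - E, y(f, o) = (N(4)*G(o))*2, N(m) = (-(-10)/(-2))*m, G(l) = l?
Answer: 4*I*√395 ≈ 79.498*I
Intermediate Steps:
N(m) = -5*m (N(m) = (-(-10)*(-1)/2)*m = (-5*1)*m = -5*m)
y(f, o) = -40*o (y(f, o) = ((-5*4)*o)*2 = -20*o*2 = -40*o)
C(E, d) = 0
√(y(8, 158) + C(-126, -96)) = √(-40*158 + 0) = √(-6320 + 0) = √(-6320) = 4*I*√395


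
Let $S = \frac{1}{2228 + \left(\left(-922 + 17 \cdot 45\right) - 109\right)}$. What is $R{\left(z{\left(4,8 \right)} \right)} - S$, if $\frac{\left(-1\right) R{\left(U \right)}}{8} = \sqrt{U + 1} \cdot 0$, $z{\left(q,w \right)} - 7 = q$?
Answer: $- \frac{1}{1962} \approx -0.00050968$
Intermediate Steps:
$z{\left(q,w \right)} = 7 + q$
$S = \frac{1}{1962}$ ($S = \frac{1}{2228 + \left(\left(-922 + 765\right) - 109\right)} = \frac{1}{2228 - 266} = \frac{1}{1962} \approx 0.00050968$)
$R{\left(U \right)} = 0$ ($R{\left(U \right)} = - 8 \sqrt{U + 1} \cdot 0 = - 8 \sqrt{1 + U} 0 = \left(-8\right) 0 = 0$)
$R{\left(z{\left(4,8 \right)} \right)} - S = 0 - \frac{1}{1962} = - \frac{1}{1962}$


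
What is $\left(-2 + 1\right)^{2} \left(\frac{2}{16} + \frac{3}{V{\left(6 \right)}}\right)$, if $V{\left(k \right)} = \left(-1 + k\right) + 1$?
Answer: $\frac{5}{8} \approx 0.625$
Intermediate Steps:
$V{\left(k \right)} = k$
$\left(-2 + 1\right)^{2} \left(\frac{2}{16} + \frac{3}{V{\left(6 \right)}}\right) = \left(-2 + 1\right)^{2} \left(\frac{2}{16} + \frac{3}{6}\right) = \left(-1\right)^{2} \left(2 \cdot \frac{1}{16} + 3 \cdot \frac{1}{6}\right) = 1 \left(\frac{1}{8} + \frac{1}{2}\right) = 1 \cdot \frac{5}{8} = \frac{5}{8}$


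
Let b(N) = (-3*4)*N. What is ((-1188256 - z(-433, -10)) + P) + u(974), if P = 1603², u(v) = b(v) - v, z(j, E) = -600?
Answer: 1369291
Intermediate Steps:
b(N) = -12*N
u(v) = -13*v (u(v) = -12*v - v = -13*v)
P = 2569609
((-1188256 - z(-433, -10)) + P) + u(974) = ((-1188256 - 1*(-600)) + 2569609) - 13*974 = ((-1188256 + 600) + 2569609) - 12662 = (-1187656 + 2569609) - 12662 = 1381953 - 12662 = 1369291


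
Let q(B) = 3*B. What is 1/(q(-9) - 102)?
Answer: -1/129 ≈ -0.0077519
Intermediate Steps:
1/(q(-9) - 102) = 1/(3*(-9) - 102) = 1/(-27 - 102) = 1/(-129) = -1/129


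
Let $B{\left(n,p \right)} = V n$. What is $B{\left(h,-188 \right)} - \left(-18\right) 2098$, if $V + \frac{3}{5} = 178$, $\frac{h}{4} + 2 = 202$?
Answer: $179684$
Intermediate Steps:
$h = 800$ ($h = -8 + 4 \cdot 202 = -8 + 808 = 800$)
$V = \frac{887}{5}$ ($V = - \frac{3}{5} + 178 = \frac{887}{5} \approx 177.4$)
$B{\left(n,p \right)} = \frac{887 n}{5}$
$B{\left(h,-188 \right)} - \left(-18\right) 2098 = \frac{887}{5} \cdot 800 - \left(-18\right) 2098 = 141920 - -37764 = 141920 + 37764 = 179684$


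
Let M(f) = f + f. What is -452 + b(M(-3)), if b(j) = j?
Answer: -458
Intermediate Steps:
M(f) = 2*f
-452 + b(M(-3)) = -452 + 2*(-3) = -452 - 6 = -458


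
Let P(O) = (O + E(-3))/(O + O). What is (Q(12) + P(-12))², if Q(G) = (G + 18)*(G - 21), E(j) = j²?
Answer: 4661281/64 ≈ 72833.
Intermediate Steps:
Q(G) = (-21 + G)*(18 + G) (Q(G) = (18 + G)*(-21 + G) = (-21 + G)*(18 + G))
P(O) = (9 + O)/(2*O) (P(O) = (O + (-3)²)/(O + O) = (O + 9)/((2*O)) = (9 + O)*(1/(2*O)) = (9 + O)/(2*O))
(Q(12) + P(-12))² = ((-378 + 12² - 3*12) + (½)*(9 - 12)/(-12))² = ((-378 + 144 - 36) + (½)*(-1/12)*(-3))² = (-270 + ⅛)² = (-2159/8)² = 4661281/64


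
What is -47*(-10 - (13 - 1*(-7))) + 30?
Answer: 1440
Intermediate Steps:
-47*(-10 - (13 - 1*(-7))) + 30 = -47*(-10 - (13 + 7)) + 30 = -47*(-10 - 1*20) + 30 = -47*(-10 - 20) + 30 = -47*(-30) + 30 = 1410 + 30 = 1440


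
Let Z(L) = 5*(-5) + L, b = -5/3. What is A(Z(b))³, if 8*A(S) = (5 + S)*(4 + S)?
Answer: 1349232625/5832 ≈ 2.3135e+5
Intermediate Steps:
b = -5/3 (b = -5*⅓ = -5/3 ≈ -1.6667)
Z(L) = -25 + L
A(S) = (4 + S)*(5 + S)/8 (A(S) = ((5 + S)*(4 + S))/8 = ((4 + S)*(5 + S))/8 = (4 + S)*(5 + S)/8)
A(Z(b))³ = (5/2 + (-25 - 5/3)²/8 + 9*(-25 - 5/3)/8)³ = (5/2 + (-80/3)²/8 + (9/8)*(-80/3))³ = (5/2 + (⅛)*(6400/9) - 30)³ = (5/2 + 800/9 - 30)³ = (1105/18)³ = 1349232625/5832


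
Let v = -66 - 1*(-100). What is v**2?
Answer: 1156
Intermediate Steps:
v = 34 (v = -66 + 100 = 34)
v**2 = 34**2 = 1156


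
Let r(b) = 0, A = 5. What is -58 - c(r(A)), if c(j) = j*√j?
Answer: -58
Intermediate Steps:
c(j) = j^(3/2)
-58 - c(r(A)) = -58 - 0^(3/2) = -58 - 1*0 = -58 + 0 = -58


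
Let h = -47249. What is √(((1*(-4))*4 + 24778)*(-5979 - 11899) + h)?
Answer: I*√442742285 ≈ 21041.0*I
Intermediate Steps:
√(((1*(-4))*4 + 24778)*(-5979 - 11899) + h) = √(((1*(-4))*4 + 24778)*(-5979 - 11899) - 47249) = √((-4*4 + 24778)*(-17878) - 47249) = √((-16 + 24778)*(-17878) - 47249) = √(24762*(-17878) - 47249) = √(-442695036 - 47249) = √(-442742285) = I*√442742285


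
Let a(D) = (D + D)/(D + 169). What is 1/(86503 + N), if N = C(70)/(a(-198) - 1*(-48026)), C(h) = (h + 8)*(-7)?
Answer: 696575/60255819308 ≈ 1.1560e-5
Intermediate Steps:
a(D) = 2*D/(169 + D) (a(D) = (2*D)/(169 + D) = 2*D/(169 + D))
C(h) = -56 - 7*h (C(h) = (8 + h)*(-7) = -56 - 7*h)
N = -7917/696575 (N = (-56 - 7*70)/(2*(-198)/(169 - 198) - 1*(-48026)) = (-56 - 490)/(2*(-198)/(-29) + 48026) = -546/(2*(-198)*(-1/29) + 48026) = -546/(396/29 + 48026) = -546/1393150/29 = -546*29/1393150 = -7917/696575 ≈ -0.011366)
1/(86503 + N) = 1/(86503 - 7917/696575) = 1/(60255819308/696575) = 696575/60255819308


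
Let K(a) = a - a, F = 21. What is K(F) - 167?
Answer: -167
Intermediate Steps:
K(a) = 0
K(F) - 167 = 0 - 167 = -167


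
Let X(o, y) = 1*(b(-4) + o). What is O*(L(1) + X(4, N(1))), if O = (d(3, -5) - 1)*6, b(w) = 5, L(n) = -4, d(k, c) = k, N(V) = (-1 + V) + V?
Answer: 60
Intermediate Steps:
N(V) = -1 + 2*V
X(o, y) = 5 + o (X(o, y) = 1*(5 + o) = 5 + o)
O = 12 (O = (3 - 1)*6 = 2*6 = 12)
O*(L(1) + X(4, N(1))) = 12*(-4 + (5 + 4)) = 12*(-4 + 9) = 12*5 = 60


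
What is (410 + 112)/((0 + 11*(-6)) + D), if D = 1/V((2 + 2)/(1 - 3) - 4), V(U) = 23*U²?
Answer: -432216/54647 ≈ -7.9092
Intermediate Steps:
D = 1/828 (D = 1/(23*((2 + 2)/(1 - 3) - 4)²) = 1/(23*(4/(-2) - 4)²) = 1/(23*(4*(-½) - 4)²) = 1/(23*(-2 - 4)²) = 1/(23*(-6)²) = 1/(23*36) = 1/828 ≈ 0.0012077)
(410 + 112)/((0 + 11*(-6)) + D) = (410 + 112)/((0 + 11*(-6)) + 1/828) = 522/((0 - 66) + 1/828) = 522/(-66 + 1/828) = 522/(-54647/828) = 522*(-828/54647) = -432216/54647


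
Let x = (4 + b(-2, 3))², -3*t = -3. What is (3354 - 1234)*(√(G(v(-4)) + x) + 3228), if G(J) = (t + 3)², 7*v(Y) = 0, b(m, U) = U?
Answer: 6843360 + 2120*√65 ≈ 6.8604e+6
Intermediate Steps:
t = 1 (t = -⅓*(-3) = 1)
v(Y) = 0 (v(Y) = (⅐)*0 = 0)
G(J) = 16 (G(J) = (1 + 3)² = 4² = 16)
x = 49 (x = (4 + 3)² = 7² = 49)
(3354 - 1234)*(√(G(v(-4)) + x) + 3228) = (3354 - 1234)*(√(16 + 49) + 3228) = 2120*(√65 + 3228) = 2120*(3228 + √65) = 6843360 + 2120*√65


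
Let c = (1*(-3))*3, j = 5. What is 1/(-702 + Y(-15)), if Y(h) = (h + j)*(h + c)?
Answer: -1/462 ≈ -0.0021645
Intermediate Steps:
c = -9 (c = -3*3 = -9)
Y(h) = (-9 + h)*(5 + h) (Y(h) = (h + 5)*(h - 9) = (5 + h)*(-9 + h) = (-9 + h)*(5 + h))
1/(-702 + Y(-15)) = 1/(-702 + (-45 + (-15)² - 4*(-15))) = 1/(-702 + (-45 + 225 + 60)) = 1/(-702 + 240) = 1/(-462) = -1/462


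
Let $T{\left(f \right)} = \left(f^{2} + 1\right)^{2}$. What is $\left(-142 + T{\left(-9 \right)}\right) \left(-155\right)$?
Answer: $-1020210$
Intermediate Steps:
$T{\left(f \right)} = \left(1 + f^{2}\right)^{2}$
$\left(-142 + T{\left(-9 \right)}\right) \left(-155\right) = \left(-142 + \left(1 + \left(-9\right)^{2}\right)^{2}\right) \left(-155\right) = \left(-142 + \left(1 + 81\right)^{2}\right) \left(-155\right) = \left(-142 + 82^{2}\right) \left(-155\right) = \left(-142 + 6724\right) \left(-155\right) = 6582 \left(-155\right) = -1020210$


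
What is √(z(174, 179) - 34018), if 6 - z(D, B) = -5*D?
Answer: I*√33142 ≈ 182.05*I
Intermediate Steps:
z(D, B) = 6 + 5*D (z(D, B) = 6 - (-5)*D = 6 + 5*D)
√(z(174, 179) - 34018) = √((6 + 5*174) - 34018) = √((6 + 870) - 34018) = √(876 - 34018) = √(-33142) = I*√33142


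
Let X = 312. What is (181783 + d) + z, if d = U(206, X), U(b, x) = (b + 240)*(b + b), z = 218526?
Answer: 584061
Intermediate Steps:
U(b, x) = 2*b*(240 + b) (U(b, x) = (240 + b)*(2*b) = 2*b*(240 + b))
d = 183752 (d = 2*206*(240 + 206) = 2*206*446 = 183752)
(181783 + d) + z = (181783 + 183752) + 218526 = 365535 + 218526 = 584061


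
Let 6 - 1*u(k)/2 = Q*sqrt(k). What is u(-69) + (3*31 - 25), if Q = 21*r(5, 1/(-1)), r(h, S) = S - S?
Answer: 80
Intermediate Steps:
r(h, S) = 0
Q = 0 (Q = 21*0 = 0)
u(k) = 12 (u(k) = 12 - 0*sqrt(k) = 12 - 2*0 = 12 + 0 = 12)
u(-69) + (3*31 - 25) = 12 + (3*31 - 25) = 12 + (93 - 25) = 12 + 68 = 80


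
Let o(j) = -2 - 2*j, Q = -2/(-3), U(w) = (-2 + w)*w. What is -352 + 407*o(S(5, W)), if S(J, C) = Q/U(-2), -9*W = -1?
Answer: -7403/6 ≈ -1233.8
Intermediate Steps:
W = ⅑ (W = -⅑*(-1) = ⅑ ≈ 0.11111)
U(w) = w*(-2 + w)
Q = ⅔ (Q = -2*(-⅓) = ⅔ ≈ 0.66667)
S(J, C) = 1/12 (S(J, C) = 2/(3*((-2*(-2 - 2)))) = 2/(3*((-2*(-4)))) = (⅔)/8 = (⅔)*(⅛) = 1/12)
-352 + 407*o(S(5, W)) = -352 + 407*(-2 - 2*1/12) = -352 + 407*(-2 - ⅙) = -352 + 407*(-13/6) = -352 - 5291/6 = -7403/6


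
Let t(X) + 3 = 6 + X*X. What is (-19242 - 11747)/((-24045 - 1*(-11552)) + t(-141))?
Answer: -1631/389 ≈ -4.1928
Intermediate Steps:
t(X) = 3 + X² (t(X) = -3 + (6 + X*X) = -3 + (6 + X²) = 3 + X²)
(-19242 - 11747)/((-24045 - 1*(-11552)) + t(-141)) = (-19242 - 11747)/((-24045 - 1*(-11552)) + (3 + (-141)²)) = -30989/((-24045 + 11552) + (3 + 19881)) = -30989/(-12493 + 19884) = -30989/7391 = -30989*1/7391 = -1631/389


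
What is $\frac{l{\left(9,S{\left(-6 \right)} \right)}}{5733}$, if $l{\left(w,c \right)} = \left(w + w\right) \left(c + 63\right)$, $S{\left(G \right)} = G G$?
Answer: $\frac{198}{637} \approx 0.31083$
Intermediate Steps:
$S{\left(G \right)} = G^{2}$
$l{\left(w,c \right)} = 2 w \left(63 + c\right)$
$\frac{l{\left(9,S{\left(-6 \right)} \right)}}{5733} = \frac{2 \cdot 9 \left(63 + \left(-6\right)^{2}\right)}{5733} = 2 \cdot 9 \left(63 + 36\right) \frac{1}{5733} = 2 \cdot 9 \cdot 99 \cdot \frac{1}{5733} = 1782 \cdot \frac{1}{5733} = \frac{198}{637}$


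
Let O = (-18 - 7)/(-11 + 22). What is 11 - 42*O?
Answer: 1171/11 ≈ 106.45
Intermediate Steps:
O = -25/11 ≈ -2.2727
11 - 42*O = 11 - 42*(-25/11) = 11 + 1050/11 = 1171/11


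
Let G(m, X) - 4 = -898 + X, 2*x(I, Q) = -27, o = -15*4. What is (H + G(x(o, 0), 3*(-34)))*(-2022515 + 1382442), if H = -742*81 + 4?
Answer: 39104619862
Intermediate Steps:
H = -60098 (H = -60102 + 4 = -60098)
o = -60
x(I, Q) = -27/2 (x(I, Q) = (1/2)*(-27) = -27/2)
G(m, X) = -894 + X (G(m, X) = 4 + (-898 + X) = -894 + X)
(H + G(x(o, 0), 3*(-34)))*(-2022515 + 1382442) = (-60098 + (-894 + 3*(-34)))*(-2022515 + 1382442) = (-60098 + (-894 - 102))*(-640073) = (-60098 - 996)*(-640073) = -61094*(-640073) = 39104619862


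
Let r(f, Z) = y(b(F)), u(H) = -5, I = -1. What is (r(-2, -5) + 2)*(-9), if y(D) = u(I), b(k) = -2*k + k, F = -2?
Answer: 27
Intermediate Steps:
b(k) = -k
y(D) = -5
r(f, Z) = -5
(r(-2, -5) + 2)*(-9) = (-5 + 2)*(-9) = -3*(-9) = 27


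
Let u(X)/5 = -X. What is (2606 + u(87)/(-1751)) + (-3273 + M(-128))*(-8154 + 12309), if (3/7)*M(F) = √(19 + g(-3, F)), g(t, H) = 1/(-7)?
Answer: -23807837024/1751 + 2770*√231 ≈ -1.3555e+7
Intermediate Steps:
u(X) = -5*X (u(X) = 5*(-X) = -5*X)
g(t, H) = -⅐ (g(t, H) = 1*(-⅐) = -⅐)
M(F) = 2*√231/3 (M(F) = 7*√(19 - ⅐)/3 = 7*√(132/7)/3 = 7*(2*√231/7)/3 = 2*√231/3)
(2606 + u(87)/(-1751)) + (-3273 + M(-128))*(-8154 + 12309) = (2606 - 5*87/(-1751)) + (-3273 + 2*√231/3)*(-8154 + 12309) = (2606 - 435*(-1/1751)) + (-3273 + 2*√231/3)*4155 = (2606 + 435/1751) + (-13599315 + 2770*√231) = 4563541/1751 + (-13599315 + 2770*√231) = -23807837024/1751 + 2770*√231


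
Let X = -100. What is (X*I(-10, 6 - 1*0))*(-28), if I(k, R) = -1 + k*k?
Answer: 277200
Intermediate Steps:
I(k, R) = -1 + k²
(X*I(-10, 6 - 1*0))*(-28) = -100*(-1 + (-10)²)*(-28) = -100*(-1 + 100)*(-28) = -100*99*(-28) = -9900*(-28) = 277200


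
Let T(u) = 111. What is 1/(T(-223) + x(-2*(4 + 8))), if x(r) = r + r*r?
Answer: 1/663 ≈ 0.0015083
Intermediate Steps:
x(r) = r + r**2
1/(T(-223) + x(-2*(4 + 8))) = 1/(111 + (-2*(4 + 8))*(1 - 2*(4 + 8))) = 1/(111 + (-2*12)*(1 - 2*12)) = 1/(111 - 24*(1 - 24)) = 1/(111 - 24*(-23)) = 1/(111 + 552) = 1/663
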